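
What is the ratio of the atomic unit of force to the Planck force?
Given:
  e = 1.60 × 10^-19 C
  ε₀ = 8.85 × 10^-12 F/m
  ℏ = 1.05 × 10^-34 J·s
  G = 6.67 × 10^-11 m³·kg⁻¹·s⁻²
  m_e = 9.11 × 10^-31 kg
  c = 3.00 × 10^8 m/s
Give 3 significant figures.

atomic unit of force: F_au = E_h/a₀ = m_e²e⁶/((4πε₀)³ℏ⁴) = 8.33 × 10^-8 N
Planck force: F_P = c⁴/G = 1.21 × 10^44 N
ratio = 8.33 × 10^-8 / 1.21 × 10^44 = 6.86 × 10^-52

6.86 × 10^-52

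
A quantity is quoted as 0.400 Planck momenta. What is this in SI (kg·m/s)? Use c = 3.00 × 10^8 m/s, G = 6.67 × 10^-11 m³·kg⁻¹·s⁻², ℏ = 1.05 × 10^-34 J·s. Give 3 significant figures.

2.61 kg·m/s

One Planck momentum: p_P = √(ℏc³/G) = 6.52 kg·m/s.
0.400 × 6.52 kg·m/s = 2.61 kg·m/s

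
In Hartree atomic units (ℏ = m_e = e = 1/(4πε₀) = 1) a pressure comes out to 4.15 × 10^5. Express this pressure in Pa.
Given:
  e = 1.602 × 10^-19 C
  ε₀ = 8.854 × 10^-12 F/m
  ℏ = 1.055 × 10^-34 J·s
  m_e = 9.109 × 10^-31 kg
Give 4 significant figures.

1.216 × 10^19 Pa

One atomic unit of pressure: P_au = E_h/a₀³ = m_e⁴e¹⁰/((4πε₀)⁵ℏ⁸) = 2.929 × 10^13 Pa.
4.15 × 10^5 × 2.929 × 10^13 Pa = 1.216 × 10^19 Pa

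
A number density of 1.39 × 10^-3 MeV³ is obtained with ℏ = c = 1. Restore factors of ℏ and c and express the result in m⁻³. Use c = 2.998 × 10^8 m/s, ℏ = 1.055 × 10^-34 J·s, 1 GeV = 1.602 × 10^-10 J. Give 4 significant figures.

1.806 × 10^35 m⁻³

Number density is [L]⁻³ = [E]³/(ℏc)³.
1 GeV³ → 1/(ℏc)³ × (1 GeV in J)³ = 1.299 × 10^47 m⁻³.
Convert the energy scale: 1.39 × 10^-3 MeV³ = 1.39 × 10^-12 GeV³.
Result: 1.39 × 10^-12 × 1.299 × 10^47 = 1.806 × 10^35 m⁻³.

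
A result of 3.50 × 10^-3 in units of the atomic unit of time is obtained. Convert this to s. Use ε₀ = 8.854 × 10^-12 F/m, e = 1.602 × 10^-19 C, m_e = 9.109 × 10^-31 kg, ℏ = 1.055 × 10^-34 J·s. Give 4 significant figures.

8.480 × 10^-20 s

One atomic unit of time: τ_au = (4πε₀)²ℏ³/(m_e e⁴) = 2.423 × 10^-17 s.
3.50 × 10^-3 × 2.423 × 10^-17 s = 8.480 × 10^-20 s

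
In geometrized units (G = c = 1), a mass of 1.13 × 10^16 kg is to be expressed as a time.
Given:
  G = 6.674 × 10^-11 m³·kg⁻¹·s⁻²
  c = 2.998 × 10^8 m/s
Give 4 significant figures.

Mass → time via G/c³.
1.13 × 10^16 kg × (G/c³) = 2.799 × 10^-20 s

2.799 × 10^-20 s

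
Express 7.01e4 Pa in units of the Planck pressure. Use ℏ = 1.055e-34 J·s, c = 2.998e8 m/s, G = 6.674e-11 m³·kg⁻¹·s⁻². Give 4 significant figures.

1.513e-109

Planck pressure: p_P = c⁷/(ℏG²) = 4.632e113 Pa.
7.01e4 / 4.632e113 = 1.513e-109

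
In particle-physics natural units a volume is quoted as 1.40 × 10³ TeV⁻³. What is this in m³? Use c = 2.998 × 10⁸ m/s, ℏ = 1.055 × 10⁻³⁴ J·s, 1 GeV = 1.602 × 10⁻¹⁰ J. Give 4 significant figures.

1.077 × 10⁻⁵³ m³

Volume is [L]³ = [E]⁻³·(ℏc)³.
1 GeV⁻³ → (ℏc)³ × (1 GeV in J)⁻³ = 7.696 × 10⁻⁴⁸ m³.
Convert the energy scale: 1.40 × 10³ TeV⁻³ = 1.40 × 10⁻⁶ GeV⁻³.
Result: 1.40 × 10⁻⁶ × 7.696 × 10⁻⁴⁸ = 1.077 × 10⁻⁵³ m³.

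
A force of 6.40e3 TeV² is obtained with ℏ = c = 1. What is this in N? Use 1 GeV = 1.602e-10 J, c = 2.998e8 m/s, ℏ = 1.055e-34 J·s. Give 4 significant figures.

5.193e15 N

Force is [E]/[L] = [E]²/(ℏc); restore (ℏc)⁻¹.
1 GeV² → 1/(ℏc) × (1 GeV in J)² = 8.114e5 N.
Convert the energy scale: 6.40e3 TeV² = 6.40e9 GeV².
Result: 6.40e9 × 8.114e5 = 5.193e15 N.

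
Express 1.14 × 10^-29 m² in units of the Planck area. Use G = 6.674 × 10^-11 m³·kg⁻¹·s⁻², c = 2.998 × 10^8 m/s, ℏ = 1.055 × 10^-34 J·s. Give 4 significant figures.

Planck area: A_P = ℏG/c³ = 2.613 × 10^-70 m².
1.14 × 10^-29 / 2.613 × 10^-70 = 4.363 × 10^40

4.363 × 10^40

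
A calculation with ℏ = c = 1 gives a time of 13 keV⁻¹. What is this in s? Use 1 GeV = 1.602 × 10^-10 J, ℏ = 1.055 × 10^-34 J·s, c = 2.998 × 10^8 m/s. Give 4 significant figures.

A time is [E]⁻¹ in ℏ=c=1; restore one factor of ℏ.
1 GeV⁻¹ → ℏ × (1 GeV in J)⁻¹ = 6.586 × 10^-25 s.
Convert the energy scale: 13 keV⁻¹ = 1.30 × 10^7 GeV⁻¹.
Result: 1.30 × 10^7 × 6.586 × 10^-25 = 8.561 × 10^-18 s.

8.561 × 10^-18 s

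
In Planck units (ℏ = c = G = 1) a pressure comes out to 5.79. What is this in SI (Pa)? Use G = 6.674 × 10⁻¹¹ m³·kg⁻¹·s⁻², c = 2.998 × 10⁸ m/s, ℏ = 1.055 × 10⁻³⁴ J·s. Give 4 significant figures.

2.682 × 10¹¹⁴ Pa

One Planck pressure: p_P = c⁷/(ℏG²) = 4.632 × 10¹¹³ Pa.
5.79 × 4.632 × 10¹¹³ Pa = 2.682 × 10¹¹⁴ Pa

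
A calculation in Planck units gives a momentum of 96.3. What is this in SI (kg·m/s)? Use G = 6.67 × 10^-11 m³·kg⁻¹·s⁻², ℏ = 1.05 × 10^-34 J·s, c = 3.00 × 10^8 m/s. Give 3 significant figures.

One Planck momentum: p_P = √(ℏc³/G) = 6.52 kg·m/s.
96.3 × 6.52 kg·m/s = 628 kg·m/s

628 kg·m/s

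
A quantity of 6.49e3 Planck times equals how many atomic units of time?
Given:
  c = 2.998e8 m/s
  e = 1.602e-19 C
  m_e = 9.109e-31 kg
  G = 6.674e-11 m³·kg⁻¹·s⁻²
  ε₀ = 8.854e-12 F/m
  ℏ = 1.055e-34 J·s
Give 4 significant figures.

Planck time: t_P = √(ℏG/c⁵) = 5.392e-44 s
atomic unit of time: τ_au = (4πε₀)²ℏ³/(m_e e⁴) = 2.423e-17 s
6.49e3 × 5.392e-44 / 2.423e-17 = 1.444e-23

1.444e-23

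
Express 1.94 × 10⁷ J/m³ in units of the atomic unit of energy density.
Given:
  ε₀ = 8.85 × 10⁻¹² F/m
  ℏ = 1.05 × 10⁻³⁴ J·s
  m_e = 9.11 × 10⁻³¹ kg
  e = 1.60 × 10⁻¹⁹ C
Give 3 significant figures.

6.44 × 10⁻⁷

atomic unit of energy density: u_au = E_h/a₀³ = m_e⁴e¹⁰/((4πε₀)⁵ℏ⁸) = 3.01 × 10¹³ J/m³.
1.94 × 10⁷ / 3.01 × 10¹³ = 6.44 × 10⁻⁷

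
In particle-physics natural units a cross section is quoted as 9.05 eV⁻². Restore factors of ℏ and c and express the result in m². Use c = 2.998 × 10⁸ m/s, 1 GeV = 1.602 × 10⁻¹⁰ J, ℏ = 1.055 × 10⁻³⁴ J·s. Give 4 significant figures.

3.528 × 10⁻¹³ m²

Area is [L]² = [E]⁻²·(ℏc)²; restore (ℏc)².
1 GeV⁻² → (ℏc)² × (1 GeV in J)⁻² = 3.898 × 10⁻³² m².
Convert the energy scale: 9.05 eV⁻² = 9.05 × 10¹⁸ GeV⁻².
Result: 9.05 × 10¹⁸ × 3.898 × 10⁻³² = 3.528 × 10⁻¹³ m².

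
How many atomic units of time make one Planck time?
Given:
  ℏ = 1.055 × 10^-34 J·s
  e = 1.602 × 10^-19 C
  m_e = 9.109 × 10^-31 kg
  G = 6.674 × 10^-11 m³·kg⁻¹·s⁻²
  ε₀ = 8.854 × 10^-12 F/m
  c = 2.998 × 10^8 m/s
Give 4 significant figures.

2.225 × 10^-27

Planck time: t_P = √(ℏG/c⁵) = 5.392 × 10^-44 s
atomic unit of time: τ_au = (4πε₀)²ℏ³/(m_e e⁴) = 2.423 × 10^-17 s
ratio = 5.392 × 10^-44 / 2.423 × 10^-17 = 2.225 × 10^-27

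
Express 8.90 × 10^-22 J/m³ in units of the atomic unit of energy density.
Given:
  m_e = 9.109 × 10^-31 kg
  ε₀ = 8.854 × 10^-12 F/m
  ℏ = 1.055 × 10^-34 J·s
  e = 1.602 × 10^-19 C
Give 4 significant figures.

3.038 × 10^-35

atomic unit of energy density: u_au = E_h/a₀³ = m_e⁴e¹⁰/((4πε₀)⁵ℏ⁸) = 2.929 × 10^13 J/m³.
8.90 × 10^-22 / 2.929 × 10^13 = 3.038 × 10^-35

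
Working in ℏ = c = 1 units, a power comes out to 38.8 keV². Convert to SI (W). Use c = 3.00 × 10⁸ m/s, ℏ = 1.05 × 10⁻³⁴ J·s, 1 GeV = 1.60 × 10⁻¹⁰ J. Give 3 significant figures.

Power is [E]/[T] = [E]²/ℏ.
1 GeV² → 1/ℏ × (1 GeV in J)² = 2.44 × 10¹⁴ W.
Convert the energy scale: 38.8 keV² = 3.88 × 10⁻¹¹ GeV².
Result: 3.88 × 10⁻¹¹ × 2.44 × 10¹⁴ = 9.46 × 10³ W.

9.46 × 10³ W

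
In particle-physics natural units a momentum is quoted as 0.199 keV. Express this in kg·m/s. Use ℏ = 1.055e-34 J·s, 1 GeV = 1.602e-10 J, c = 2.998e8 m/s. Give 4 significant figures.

Momentum is [E]/c; divide by c.
1 GeV → 1/c × (1 GeV in J) = 5.344e-19 kg·m/s.
Convert the energy scale: 0.199 keV = 1.99e-7 GeV.
Result: 1.99e-7 × 5.344e-19 = 1.063e-25 kg·m/s.

1.063e-25 kg·m/s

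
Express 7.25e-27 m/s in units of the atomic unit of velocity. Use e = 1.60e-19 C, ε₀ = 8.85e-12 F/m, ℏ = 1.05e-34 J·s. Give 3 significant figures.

atomic unit of velocity: v_au = e²/(4πε₀ℏ) = 2.19e6 m/s.
7.25e-27 / 2.19e6 = 3.31e-33

3.31e-33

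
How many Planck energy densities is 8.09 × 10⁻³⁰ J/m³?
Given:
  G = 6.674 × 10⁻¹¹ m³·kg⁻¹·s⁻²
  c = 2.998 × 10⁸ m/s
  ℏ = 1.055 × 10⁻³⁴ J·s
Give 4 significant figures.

Planck energy density: u_P = c⁷/(ℏG²) = 4.632 × 10¹¹³ J/m³.
8.09 × 10⁻³⁰ / 4.632 × 10¹¹³ = 1.746 × 10⁻¹⁴³

1.746 × 10⁻¹⁴³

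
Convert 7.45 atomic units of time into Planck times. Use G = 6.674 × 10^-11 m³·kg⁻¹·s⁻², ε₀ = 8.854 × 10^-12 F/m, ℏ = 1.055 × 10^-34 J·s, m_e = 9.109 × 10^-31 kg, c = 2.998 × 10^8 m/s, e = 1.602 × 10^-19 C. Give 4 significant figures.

3.348 × 10^27

atomic unit of time: τ_au = (4πε₀)²ℏ³/(m_e e⁴) = 2.423 × 10^-17 s
Planck time: t_P = √(ℏG/c⁵) = 5.392 × 10^-44 s
7.45 × 2.423 × 10^-17 / 5.392 × 10^-44 = 3.348 × 10^27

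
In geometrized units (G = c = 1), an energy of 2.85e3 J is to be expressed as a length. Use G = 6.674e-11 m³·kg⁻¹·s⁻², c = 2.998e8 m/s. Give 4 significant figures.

Energy → length via G/c⁴.
2.85e3 J × (G/c⁴) = 2.355e-41 m

2.355e-41 m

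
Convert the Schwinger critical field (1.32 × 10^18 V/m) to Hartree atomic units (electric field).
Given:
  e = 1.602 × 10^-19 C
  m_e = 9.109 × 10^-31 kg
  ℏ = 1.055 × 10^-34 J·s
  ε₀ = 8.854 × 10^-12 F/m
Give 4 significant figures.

atomic unit of electric field: E_au = E_h/(e a₀) = m_e²e⁵/((4πε₀)³ℏ⁴) = 5.131 × 10^11 V/m.
1.32 × 10^18 / 5.131 × 10^11 = 2.573 × 10^6

2.573 × 10^6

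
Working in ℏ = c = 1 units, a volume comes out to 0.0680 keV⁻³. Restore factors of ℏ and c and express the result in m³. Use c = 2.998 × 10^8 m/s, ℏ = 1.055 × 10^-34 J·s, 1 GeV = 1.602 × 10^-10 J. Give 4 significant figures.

Volume is [L]³ = [E]⁻³·(ℏc)³.
1 GeV⁻³ → (ℏc)³ × (1 GeV in J)⁻³ = 7.696 × 10^-48 m³.
Convert the energy scale: 0.0680 keV⁻³ = 6.80 × 10^16 GeV⁻³.
Result: 6.80 × 10^16 × 7.696 × 10^-48 = 5.233 × 10^-31 m³.

5.233 × 10^-31 m³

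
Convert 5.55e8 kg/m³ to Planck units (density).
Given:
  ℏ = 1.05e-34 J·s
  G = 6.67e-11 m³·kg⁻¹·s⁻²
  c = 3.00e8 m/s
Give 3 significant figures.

Planck density: ρ_P = c⁵/(ℏG²) = 5.20e96 kg/m³.
5.55e8 / 5.20e96 = 1.07e-88

1.07e-88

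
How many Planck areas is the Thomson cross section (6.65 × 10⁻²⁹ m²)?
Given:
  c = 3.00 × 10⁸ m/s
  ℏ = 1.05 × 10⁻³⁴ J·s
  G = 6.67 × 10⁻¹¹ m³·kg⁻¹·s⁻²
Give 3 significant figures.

Planck area: A_P = ℏG/c³ = 2.59 × 10⁻⁷⁰ m².
6.65 × 10⁻²⁹ / 2.59 × 10⁻⁷⁰ = 2.56 × 10⁴¹

2.56 × 10⁴¹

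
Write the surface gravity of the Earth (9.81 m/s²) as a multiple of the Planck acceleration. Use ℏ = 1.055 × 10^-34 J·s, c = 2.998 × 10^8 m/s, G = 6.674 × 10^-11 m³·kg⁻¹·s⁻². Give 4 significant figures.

Planck acceleration: a_P = √(c⁷/(ℏG)) = 5.560 × 10^51 m/s².
9.81 / 5.560 × 10^51 = 1.764 × 10^-51

1.764 × 10^-51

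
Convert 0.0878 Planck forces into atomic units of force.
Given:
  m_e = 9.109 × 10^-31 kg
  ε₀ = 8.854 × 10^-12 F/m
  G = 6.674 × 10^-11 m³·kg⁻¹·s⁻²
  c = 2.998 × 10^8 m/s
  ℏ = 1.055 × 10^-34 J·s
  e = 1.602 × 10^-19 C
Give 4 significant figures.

Planck force: F_P = c⁴/G = 1.210 × 10^44 N
atomic unit of force: F_au = E_h/a₀ = m_e²e⁶/((4πε₀)³ℏ⁴) = 8.220 × 10^-8 N
0.0878 × 1.210 × 10^44 / 8.220 × 10^-8 = 1.293 × 10^50

1.293 × 10^50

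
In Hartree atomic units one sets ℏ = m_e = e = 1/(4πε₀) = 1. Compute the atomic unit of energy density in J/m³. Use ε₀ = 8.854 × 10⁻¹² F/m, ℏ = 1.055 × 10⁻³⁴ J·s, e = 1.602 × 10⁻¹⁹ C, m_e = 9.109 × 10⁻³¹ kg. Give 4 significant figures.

u_au = E_h/a₀³ = m_e⁴e¹⁰/((4πε₀)⁵ℏ⁸)
E_h = 4.354 × 10⁻¹⁸ J
a₀ = 5.297 × 10⁻¹¹ m
E_h/a₀³ = 2.929 × 10¹³ J/m³

2.929 × 10¹³ J/m³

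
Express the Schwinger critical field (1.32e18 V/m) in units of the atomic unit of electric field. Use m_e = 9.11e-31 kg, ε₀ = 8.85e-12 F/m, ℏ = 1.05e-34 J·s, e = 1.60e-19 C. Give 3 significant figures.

2.54e6

atomic unit of electric field: E_au = E_h/(e a₀) = m_e²e⁵/((4πε₀)³ℏ⁴) = 5.20e11 V/m.
1.32e18 / 5.20e11 = 2.54e6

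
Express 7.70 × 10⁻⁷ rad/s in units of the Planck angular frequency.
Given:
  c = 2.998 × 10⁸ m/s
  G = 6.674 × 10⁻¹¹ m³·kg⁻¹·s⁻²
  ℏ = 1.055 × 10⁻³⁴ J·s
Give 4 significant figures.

Planck angular frequency: ω_P = √(c⁵/(ℏG)) = 1.855 × 10⁴³ rad/s.
7.70 × 10⁻⁷ / 1.855 × 10⁴³ = 4.152 × 10⁻⁵⁰

4.152 × 10⁻⁵⁰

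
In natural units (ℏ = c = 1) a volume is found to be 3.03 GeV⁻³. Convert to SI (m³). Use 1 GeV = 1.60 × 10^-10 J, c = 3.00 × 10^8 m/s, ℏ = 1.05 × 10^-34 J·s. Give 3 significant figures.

Volume is [L]³ = [E]⁻³·(ℏc)³.
1 GeV⁻³ → (ℏc)³ × (1 GeV in J)⁻³ = 7.63 × 10^-48 m³.
Result: 3.03 × 7.63 × 10^-48 = 2.31 × 10^-47 m³.

2.31 × 10^-47 m³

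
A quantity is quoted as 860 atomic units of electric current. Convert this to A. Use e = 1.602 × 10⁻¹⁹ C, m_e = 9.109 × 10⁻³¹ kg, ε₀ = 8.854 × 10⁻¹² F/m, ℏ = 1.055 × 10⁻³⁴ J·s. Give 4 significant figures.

One atomic unit of electric current: I_au = e E_h/ℏ = m_e e⁵/((4πε₀)²ℏ³) = 6.612 × 10⁻³ A.
860 × 6.612 × 10⁻³ A = 5.686 A

5.686 A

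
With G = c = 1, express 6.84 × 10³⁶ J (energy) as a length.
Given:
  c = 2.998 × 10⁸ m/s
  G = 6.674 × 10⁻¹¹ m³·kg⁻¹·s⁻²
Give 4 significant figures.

Energy → length via G/c⁴.
6.84 × 10³⁶ J × (G/c⁴) = 5.651 × 10⁻⁸ m

5.651 × 10⁻⁸ m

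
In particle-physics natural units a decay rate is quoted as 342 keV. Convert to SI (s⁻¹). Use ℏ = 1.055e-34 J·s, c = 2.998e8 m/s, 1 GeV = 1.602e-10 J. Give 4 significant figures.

5.193e20 s⁻¹

A rate is [E]/ℏ; divide by ℏ.
1 GeV → 1/ℏ × (1 GeV in J) = 1.518e24 s⁻¹.
Convert the energy scale: 342 keV = 3.42e-4 GeV.
Result: 3.42e-4 × 1.518e24 = 5.193e20 s⁻¹.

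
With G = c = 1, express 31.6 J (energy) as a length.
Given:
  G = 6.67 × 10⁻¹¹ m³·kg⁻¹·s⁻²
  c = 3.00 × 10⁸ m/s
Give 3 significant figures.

2.60 × 10⁻⁴³ m

Energy → length via G/c⁴.
31.6 J × (G/c⁴) = 2.60 × 10⁻⁴³ m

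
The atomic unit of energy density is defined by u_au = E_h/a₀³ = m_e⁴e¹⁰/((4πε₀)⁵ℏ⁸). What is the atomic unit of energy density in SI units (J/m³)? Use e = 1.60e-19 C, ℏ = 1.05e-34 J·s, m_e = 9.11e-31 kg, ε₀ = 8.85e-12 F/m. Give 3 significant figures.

u_au = E_h/a₀³ = m_e⁴e¹⁰/((4πε₀)⁵ℏ⁸)
E_h = 4.38e-18 J
a₀ = 5.26e-11 m
E_h/a₀³ = 3.01e13 J/m³

3.01e13 J/m³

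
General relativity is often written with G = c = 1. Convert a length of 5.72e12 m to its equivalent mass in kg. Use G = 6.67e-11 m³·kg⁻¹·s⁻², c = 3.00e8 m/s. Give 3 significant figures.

7.72e39 kg

Length → mass via c²/G.
5.72e12 m × (c²/G) = 7.72e39 kg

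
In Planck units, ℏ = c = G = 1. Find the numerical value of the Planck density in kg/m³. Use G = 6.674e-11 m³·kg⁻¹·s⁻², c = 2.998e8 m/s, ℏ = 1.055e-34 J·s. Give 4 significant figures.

5.154e96 kg/m³

From ℏ = c = G = 1 the density scale is ρ_P = c⁵/(ℏG²).
  = 2.422e42 / 4.699e-55
  = 5.154e96 kg/m³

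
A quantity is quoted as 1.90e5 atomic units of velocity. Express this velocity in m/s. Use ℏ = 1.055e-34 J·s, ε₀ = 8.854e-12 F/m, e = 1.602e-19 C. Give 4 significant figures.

One atomic unit of velocity: v_au = e²/(4πε₀ℏ) = 2.186e6 m/s.
1.90e5 × 2.186e6 m/s = 4.154e11 m/s

4.154e11 m/s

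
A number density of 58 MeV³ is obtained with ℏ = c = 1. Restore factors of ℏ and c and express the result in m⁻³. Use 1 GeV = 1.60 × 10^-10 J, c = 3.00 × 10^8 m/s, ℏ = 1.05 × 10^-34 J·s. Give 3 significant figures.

7.60 × 10^39 m⁻³

Number density is [L]⁻³ = [E]³/(ℏc)³.
1 GeV³ → 1/(ℏc)³ × (1 GeV in J)³ = 1.31 × 10^47 m⁻³.
Convert the energy scale: 58 MeV³ = 5.80 × 10^-8 GeV³.
Result: 5.80 × 10^-8 × 1.31 × 10^47 = 7.60 × 10^39 m⁻³.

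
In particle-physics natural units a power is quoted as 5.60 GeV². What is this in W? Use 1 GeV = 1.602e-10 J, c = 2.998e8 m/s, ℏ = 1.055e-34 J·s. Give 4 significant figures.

1.362e15 W

Power is [E]/[T] = [E]²/ℏ.
1 GeV² → 1/ℏ × (1 GeV in J)² = 2.433e14 W.
Result: 5.60 × 2.433e14 = 1.362e15 W.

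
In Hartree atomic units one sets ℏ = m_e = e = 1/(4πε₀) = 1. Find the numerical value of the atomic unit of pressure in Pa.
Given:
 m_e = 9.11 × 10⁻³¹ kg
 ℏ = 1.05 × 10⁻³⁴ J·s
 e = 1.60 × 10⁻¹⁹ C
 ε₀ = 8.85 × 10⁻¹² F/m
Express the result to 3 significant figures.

3.01 × 10¹³ Pa

P_au = E_h/a₀³ = m_e⁴e¹⁰/((4πε₀)⁵ℏ⁸)
E_h = 4.38 × 10⁻¹⁸ J
a₀ = 5.26 × 10⁻¹¹ m
E_h/a₀³ = 3.01 × 10¹³ Pa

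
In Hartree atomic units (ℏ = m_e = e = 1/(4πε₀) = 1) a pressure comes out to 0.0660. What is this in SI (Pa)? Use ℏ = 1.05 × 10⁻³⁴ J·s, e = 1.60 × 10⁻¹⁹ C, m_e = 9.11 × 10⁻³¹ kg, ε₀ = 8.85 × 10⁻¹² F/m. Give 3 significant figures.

One atomic unit of pressure: P_au = E_h/a₀³ = m_e⁴e¹⁰/((4πε₀)⁵ℏ⁸) = 3.01 × 10¹³ Pa.
0.0660 × 3.01 × 10¹³ Pa = 1.99 × 10¹² Pa

1.99 × 10¹² Pa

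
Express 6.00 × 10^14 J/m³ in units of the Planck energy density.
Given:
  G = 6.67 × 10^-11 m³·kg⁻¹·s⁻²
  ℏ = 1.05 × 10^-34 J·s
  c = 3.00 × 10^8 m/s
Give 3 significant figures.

1.28 × 10^-99

Planck energy density: u_P = c⁷/(ℏG²) = 4.68 × 10^113 J/m³.
6.00 × 10^14 / 4.68 × 10^113 = 1.28 × 10^-99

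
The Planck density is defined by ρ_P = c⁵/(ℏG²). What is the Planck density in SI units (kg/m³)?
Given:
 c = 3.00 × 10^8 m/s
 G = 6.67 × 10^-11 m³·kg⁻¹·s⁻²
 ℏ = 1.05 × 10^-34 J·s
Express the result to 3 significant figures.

5.20 × 10^96 kg/m³

ρ_P = c⁵/(ℏG²)
  = 2.43 × 10^42 / 4.67 × 10^-55
  = 5.20 × 10^96 kg/m³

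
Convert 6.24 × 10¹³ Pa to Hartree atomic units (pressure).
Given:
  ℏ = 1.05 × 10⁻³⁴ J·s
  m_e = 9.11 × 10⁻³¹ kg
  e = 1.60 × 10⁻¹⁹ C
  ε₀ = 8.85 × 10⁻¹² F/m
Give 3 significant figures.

2.07

atomic unit of pressure: P_au = E_h/a₀³ = m_e⁴e¹⁰/((4πε₀)⁵ℏ⁸) = 3.01 × 10¹³ Pa.
6.24 × 10¹³ / 3.01 × 10¹³ = 2.07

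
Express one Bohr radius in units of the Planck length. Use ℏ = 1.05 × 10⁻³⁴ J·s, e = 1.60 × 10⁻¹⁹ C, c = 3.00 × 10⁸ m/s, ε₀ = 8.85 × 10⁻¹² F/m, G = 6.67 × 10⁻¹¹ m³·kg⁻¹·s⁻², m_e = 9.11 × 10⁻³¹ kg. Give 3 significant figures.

3.26 × 10²⁴

Bohr radius: a₀ = 4πε₀ℏ²/(m_e e²) = 5.26 × 10⁻¹¹ m
Planck length: ℓ_P = √(ℏG/c³) = 1.61 × 10⁻³⁵ m
ratio = 5.26 × 10⁻¹¹ / 1.61 × 10⁻³⁵ = 3.26 × 10²⁴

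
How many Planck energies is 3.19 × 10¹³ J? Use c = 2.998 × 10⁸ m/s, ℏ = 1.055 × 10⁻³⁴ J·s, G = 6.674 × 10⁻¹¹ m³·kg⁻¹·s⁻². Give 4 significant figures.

1.630 × 10⁴

Planck energy: E_P = √(ℏc⁵/G) = 1.957 × 10⁹ J.
3.19 × 10¹³ / 1.957 × 10⁹ = 1.630 × 10⁴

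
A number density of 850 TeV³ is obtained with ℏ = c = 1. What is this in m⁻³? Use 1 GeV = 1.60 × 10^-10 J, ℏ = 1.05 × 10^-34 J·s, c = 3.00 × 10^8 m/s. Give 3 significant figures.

Number density is [L]⁻³ = [E]³/(ℏc)³.
1 GeV³ → 1/(ℏc)³ × (1 GeV in J)³ = 1.31 × 10^47 m⁻³.
Convert the energy scale: 850 TeV³ = 8.50 × 10^11 GeV³.
Result: 8.50 × 10^11 × 1.31 × 10^47 = 1.11 × 10^59 m⁻³.

1.11 × 10^59 m⁻³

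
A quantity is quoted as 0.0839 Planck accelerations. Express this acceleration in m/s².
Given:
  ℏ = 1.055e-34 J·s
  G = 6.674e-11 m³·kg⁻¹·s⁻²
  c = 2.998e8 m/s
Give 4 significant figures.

4.665e50 m/s²

One Planck acceleration: a_P = √(c⁷/(ℏG)) = 5.560e51 m/s².
0.0839 × 5.560e51 m/s² = 4.665e50 m/s²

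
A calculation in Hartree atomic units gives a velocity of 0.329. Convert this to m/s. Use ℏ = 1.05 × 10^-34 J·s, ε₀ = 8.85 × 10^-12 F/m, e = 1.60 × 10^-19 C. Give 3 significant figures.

7.21 × 10^5 m/s

One atomic unit of velocity: v_au = e²/(4πε₀ℏ) = 2.19 × 10^6 m/s.
0.329 × 2.19 × 10^6 m/s = 7.21 × 10^5 m/s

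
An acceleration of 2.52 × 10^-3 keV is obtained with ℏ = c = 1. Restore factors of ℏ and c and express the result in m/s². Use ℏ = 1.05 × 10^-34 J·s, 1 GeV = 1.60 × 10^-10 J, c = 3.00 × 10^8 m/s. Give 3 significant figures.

Acceleration is [L]/[T]² = c·[E]/ℏ.
1 GeV → c/ℏ × (1 GeV in J) = 4.57 × 10^32 m/s².
Convert the energy scale: 2.52 × 10^-3 keV = 2.52 × 10^-9 GeV.
Result: 2.52 × 10^-9 × 4.57 × 10^32 = 1.15 × 10^24 m/s².

1.15 × 10^24 m/s²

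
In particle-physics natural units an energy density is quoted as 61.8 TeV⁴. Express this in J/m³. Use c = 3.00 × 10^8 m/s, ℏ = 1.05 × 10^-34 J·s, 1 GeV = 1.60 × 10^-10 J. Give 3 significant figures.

1.30 × 10^51 J/m³

[E]/[L]³ = [E]⁴/(ℏc)³; restore (ℏc)⁻³.
1 GeV⁴ → 1/(ℏc)³ × (1 GeV in J)⁴ = 2.10 × 10^37 J/m³.
Convert the energy scale: 61.8 TeV⁴ = 6.18 × 10^13 GeV⁴.
Result: 6.18 × 10^13 × 2.10 × 10^37 = 1.30 × 10^51 J/m³.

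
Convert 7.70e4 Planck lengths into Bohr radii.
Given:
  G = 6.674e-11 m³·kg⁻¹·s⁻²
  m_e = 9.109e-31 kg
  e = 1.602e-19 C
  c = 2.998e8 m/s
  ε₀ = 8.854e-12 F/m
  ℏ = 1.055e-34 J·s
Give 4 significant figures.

Planck length: ℓ_P = √(ℏG/c³) = 1.616e-35 m
Bohr radius: a₀ = 4πε₀ℏ²/(m_e e²) = 5.297e-11 m
7.70e4 × 1.616e-35 / 5.297e-11 = 2.350e-20

2.350e-20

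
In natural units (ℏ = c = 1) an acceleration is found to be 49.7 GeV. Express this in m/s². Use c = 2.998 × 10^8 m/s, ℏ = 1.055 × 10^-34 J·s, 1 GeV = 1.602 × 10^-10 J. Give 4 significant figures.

Acceleration is [L]/[T]² = c·[E]/ℏ.
1 GeV → c/ℏ × (1 GeV in J) = 4.552 × 10^32 m/s².
Result: 49.7 × 4.552 × 10^32 = 2.263 × 10^34 m/s².

2.263 × 10^34 m/s²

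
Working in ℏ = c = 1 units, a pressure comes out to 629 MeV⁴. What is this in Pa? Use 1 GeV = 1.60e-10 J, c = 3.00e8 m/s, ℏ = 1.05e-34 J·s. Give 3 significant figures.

1.32e28 Pa

Pressure is [E]/[L]³ = [E]⁴/(ℏc)³.
1 GeV⁴ → 1/(ℏc)³ × (1 GeV in J)⁴ = 2.10e37 Pa.
Convert the energy scale: 629 MeV⁴ = 6.29e-10 GeV⁴.
Result: 6.29e-10 × 2.10e37 = 1.32e28 Pa.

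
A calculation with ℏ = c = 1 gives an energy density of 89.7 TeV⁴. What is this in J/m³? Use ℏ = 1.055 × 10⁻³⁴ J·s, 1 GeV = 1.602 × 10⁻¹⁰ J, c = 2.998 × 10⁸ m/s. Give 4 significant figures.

[E]/[L]³ = [E]⁴/(ℏc)³; restore (ℏc)⁻³.
1 GeV⁴ → 1/(ℏc)³ × (1 GeV in J)⁴ = 2.082 × 10³⁷ J/m³.
Convert the energy scale: 89.7 TeV⁴ = 8.97 × 10¹³ GeV⁴.
Result: 8.97 × 10¹³ × 2.082 × 10³⁷ = 1.867 × 10⁵¹ J/m³.

1.867 × 10⁵¹ J/m³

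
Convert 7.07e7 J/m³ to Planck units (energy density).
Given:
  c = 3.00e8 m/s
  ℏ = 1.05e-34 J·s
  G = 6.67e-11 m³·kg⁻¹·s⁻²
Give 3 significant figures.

Planck energy density: u_P = c⁷/(ℏG²) = 4.68e113 J/m³.
7.07e7 / 4.68e113 = 1.51e-106

1.51e-106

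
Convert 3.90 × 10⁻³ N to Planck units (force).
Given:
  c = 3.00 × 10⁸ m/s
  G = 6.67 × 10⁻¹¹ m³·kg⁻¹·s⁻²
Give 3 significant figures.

Planck force: F_P = c⁴/G = 1.21 × 10⁴⁴ N.
3.90 × 10⁻³ / 1.21 × 10⁴⁴ = 3.21 × 10⁻⁴⁷

3.21 × 10⁻⁴⁷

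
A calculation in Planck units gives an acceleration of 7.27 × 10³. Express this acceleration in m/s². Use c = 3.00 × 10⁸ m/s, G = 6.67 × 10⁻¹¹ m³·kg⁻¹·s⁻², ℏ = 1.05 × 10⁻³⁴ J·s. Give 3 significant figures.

4.06 × 10⁵⁵ m/s²

One Planck acceleration: a_P = √(c⁷/(ℏG)) = 5.59 × 10⁵¹ m/s².
7.27 × 10³ × 5.59 × 10⁵¹ m/s² = 4.06 × 10⁵⁵ m/s²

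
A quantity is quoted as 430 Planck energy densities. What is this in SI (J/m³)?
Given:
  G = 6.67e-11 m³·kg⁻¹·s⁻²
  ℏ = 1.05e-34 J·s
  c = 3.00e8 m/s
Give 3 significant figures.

2.01e116 J/m³

One Planck energy density: u_P = c⁷/(ℏG²) = 4.68e113 J/m³.
430 × 4.68e113 J/m³ = 2.01e116 J/m³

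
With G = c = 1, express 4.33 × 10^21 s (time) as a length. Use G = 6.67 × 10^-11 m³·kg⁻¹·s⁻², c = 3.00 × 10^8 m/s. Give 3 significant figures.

1.30 × 10^30 m

Time → length via c.
4.33 × 10^21 s × (c) = 1.30 × 10^30 m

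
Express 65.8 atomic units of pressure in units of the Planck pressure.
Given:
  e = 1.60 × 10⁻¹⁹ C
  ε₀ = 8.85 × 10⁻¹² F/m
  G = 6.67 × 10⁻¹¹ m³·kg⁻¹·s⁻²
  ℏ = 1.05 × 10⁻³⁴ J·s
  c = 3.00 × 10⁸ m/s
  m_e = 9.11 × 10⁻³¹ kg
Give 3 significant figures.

4.23 × 10⁻⁹⁹

atomic unit of pressure: P_au = E_h/a₀³ = m_e⁴e¹⁰/((4πε₀)⁵ℏ⁸) = 3.01 × 10¹³ Pa
Planck pressure: p_P = c⁷/(ℏG²) = 4.68 × 10¹¹³ Pa
65.8 × 3.01 × 10¹³ / 4.68 × 10¹¹³ = 4.23 × 10⁻⁹⁹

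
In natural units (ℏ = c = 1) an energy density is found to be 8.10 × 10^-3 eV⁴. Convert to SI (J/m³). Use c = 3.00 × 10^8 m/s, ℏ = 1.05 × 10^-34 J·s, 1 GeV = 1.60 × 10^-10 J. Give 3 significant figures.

0.170 J/m³

[E]/[L]³ = [E]⁴/(ℏc)³; restore (ℏc)⁻³.
1 GeV⁴ → 1/(ℏc)³ × (1 GeV in J)⁴ = 2.10 × 10^37 J/m³.
Convert the energy scale: 8.10 × 10^-3 eV⁴ = 8.10 × 10^-39 GeV⁴.
Result: 8.10 × 10^-39 × 2.10 × 10^37 = 0.170 J/m³.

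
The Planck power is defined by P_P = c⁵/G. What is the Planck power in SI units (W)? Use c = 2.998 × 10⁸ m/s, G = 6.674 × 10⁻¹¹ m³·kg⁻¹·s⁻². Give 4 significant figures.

3.629 × 10⁵² W

P_P = c⁵/G
  = 2.422 × 10⁴² / 6.674 × 10⁻¹¹
  = 3.629 × 10⁵² W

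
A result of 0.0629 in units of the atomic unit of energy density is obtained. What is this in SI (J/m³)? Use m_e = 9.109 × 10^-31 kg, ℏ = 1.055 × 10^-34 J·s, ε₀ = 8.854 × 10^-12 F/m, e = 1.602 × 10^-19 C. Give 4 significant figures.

1.842 × 10^12 J/m³

One atomic unit of energy density: u_au = E_h/a₀³ = m_e⁴e¹⁰/((4πε₀)⁵ℏ⁸) = 2.929 × 10^13 J/m³.
0.0629 × 2.929 × 10^13 J/m³ = 1.842 × 10^12 J/m³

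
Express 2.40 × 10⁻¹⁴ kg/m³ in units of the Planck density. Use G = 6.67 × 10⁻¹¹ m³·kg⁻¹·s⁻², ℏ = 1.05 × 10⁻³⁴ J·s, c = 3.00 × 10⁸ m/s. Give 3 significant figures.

4.61 × 10⁻¹¹¹

Planck density: ρ_P = c⁵/(ℏG²) = 5.20 × 10⁹⁶ kg/m³.
2.40 × 10⁻¹⁴ / 5.20 × 10⁹⁶ = 4.61 × 10⁻¹¹¹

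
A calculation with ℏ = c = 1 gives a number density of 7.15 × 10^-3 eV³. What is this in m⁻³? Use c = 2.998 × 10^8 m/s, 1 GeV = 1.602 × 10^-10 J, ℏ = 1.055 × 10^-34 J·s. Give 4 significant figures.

Number density is [L]⁻³ = [E]³/(ℏc)³.
1 GeV³ → 1/(ℏc)³ × (1 GeV in J)³ = 1.299 × 10^47 m⁻³.
Convert the energy scale: 7.15 × 10^-3 eV³ = 7.15 × 10^-30 GeV³.
Result: 7.15 × 10^-30 × 1.299 × 10^47 = 9.291 × 10^17 m⁻³.

9.291 × 10^17 m⁻³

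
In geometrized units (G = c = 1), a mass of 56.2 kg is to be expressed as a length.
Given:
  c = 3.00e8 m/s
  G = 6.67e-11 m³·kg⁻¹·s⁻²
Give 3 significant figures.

In G = c = 1 units mass has dimensions of length; the conversion factor is G/c².
56.2 kg × (G/c²) = 4.17e-26 m

4.17e-26 m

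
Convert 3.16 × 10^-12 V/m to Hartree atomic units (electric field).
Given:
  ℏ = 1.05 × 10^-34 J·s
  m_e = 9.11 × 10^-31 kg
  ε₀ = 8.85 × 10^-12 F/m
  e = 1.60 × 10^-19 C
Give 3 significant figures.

6.07 × 10^-24

atomic unit of electric field: E_au = E_h/(e a₀) = m_e²e⁵/((4πε₀)³ℏ⁴) = 5.20 × 10^11 V/m.
3.16 × 10^-12 / 5.20 × 10^11 = 6.07 × 10^-24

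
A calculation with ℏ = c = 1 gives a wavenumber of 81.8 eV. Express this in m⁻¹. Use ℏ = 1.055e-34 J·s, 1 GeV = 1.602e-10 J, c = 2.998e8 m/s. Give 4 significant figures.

4.143e8 m⁻¹

Inverse length is [E]/(ℏc).
1 GeV → 1/(ℏc) × (1 GeV in J) = 5.065e15 m⁻¹.
Convert the energy scale: 81.8 eV = 8.18e-8 GeV.
Result: 8.18e-8 × 5.065e15 = 4.143e8 m⁻¹.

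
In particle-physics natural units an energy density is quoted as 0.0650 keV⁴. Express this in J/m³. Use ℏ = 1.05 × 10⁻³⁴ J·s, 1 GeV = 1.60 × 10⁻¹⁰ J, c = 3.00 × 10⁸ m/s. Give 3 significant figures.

[E]/[L]³ = [E]⁴/(ℏc)³; restore (ℏc)⁻³.
1 GeV⁴ → 1/(ℏc)³ × (1 GeV in J)⁴ = 2.10 × 10³⁷ J/m³.
Convert the energy scale: 0.0650 keV⁴ = 6.50 × 10⁻²⁶ GeV⁴.
Result: 6.50 × 10⁻²⁶ × 2.10 × 10³⁷ = 1.36 × 10¹² J/m³.

1.36 × 10¹² J/m³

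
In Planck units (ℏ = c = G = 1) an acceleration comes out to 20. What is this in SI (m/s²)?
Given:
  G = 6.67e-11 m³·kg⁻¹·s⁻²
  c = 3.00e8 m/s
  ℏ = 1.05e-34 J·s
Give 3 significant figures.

One Planck acceleration: a_P = √(c⁷/(ℏG)) = 5.59e51 m/s².
20 × 5.59e51 m/s² = 1.12e53 m/s²

1.12e53 m/s²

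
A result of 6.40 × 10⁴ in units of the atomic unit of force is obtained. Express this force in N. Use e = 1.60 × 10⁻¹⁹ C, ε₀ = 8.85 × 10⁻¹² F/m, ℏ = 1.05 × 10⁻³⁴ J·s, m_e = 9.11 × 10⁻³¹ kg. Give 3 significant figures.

One atomic unit of force: F_au = E_h/a₀ = m_e²e⁶/((4πε₀)³ℏ⁴) = 8.33 × 10⁻⁸ N.
6.40 × 10⁴ × 8.33 × 10⁻⁸ N = 5.33 × 10⁻³ N

5.33 × 10⁻³ N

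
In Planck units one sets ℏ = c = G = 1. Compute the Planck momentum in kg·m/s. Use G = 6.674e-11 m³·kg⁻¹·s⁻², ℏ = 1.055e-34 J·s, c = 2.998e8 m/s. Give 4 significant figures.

p_P = √(ℏc³/G)
  = √(42.60)
  = 6.527 kg·m/s

6.527 kg·m/s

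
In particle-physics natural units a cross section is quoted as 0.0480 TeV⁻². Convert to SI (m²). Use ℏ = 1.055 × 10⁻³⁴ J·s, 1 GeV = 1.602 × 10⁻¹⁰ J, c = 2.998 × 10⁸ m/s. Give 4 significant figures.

Area is [L]² = [E]⁻²·(ℏc)²; restore (ℏc)².
1 GeV⁻² → (ℏc)² × (1 GeV in J)⁻² = 3.898 × 10⁻³² m².
Convert the energy scale: 0.0480 TeV⁻² = 4.80 × 10⁻⁸ GeV⁻².
Result: 4.80 × 10⁻⁸ × 3.898 × 10⁻³² = 1.871 × 10⁻³⁹ m².

1.871 × 10⁻³⁹ m²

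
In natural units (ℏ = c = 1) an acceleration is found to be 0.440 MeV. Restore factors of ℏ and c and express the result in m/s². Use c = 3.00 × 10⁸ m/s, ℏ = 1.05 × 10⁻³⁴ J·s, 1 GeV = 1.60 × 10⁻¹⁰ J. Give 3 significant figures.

2.01 × 10²⁹ m/s²

Acceleration is [L]/[T]² = c·[E]/ℏ.
1 GeV → c/ℏ × (1 GeV in J) = 4.57 × 10³² m/s².
Convert the energy scale: 0.440 MeV = 4.40 × 10⁻⁴ GeV.
Result: 4.40 × 10⁻⁴ × 4.57 × 10³² = 2.01 × 10²⁹ m/s².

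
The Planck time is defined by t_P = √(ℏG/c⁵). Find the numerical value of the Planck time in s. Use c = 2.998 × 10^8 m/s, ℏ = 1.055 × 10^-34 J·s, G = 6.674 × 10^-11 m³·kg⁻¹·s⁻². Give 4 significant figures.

5.392 × 10^-44 s

t_P = √(ℏG/c⁵)
  = √(2.907 × 10^-87)
  = 5.392 × 10^-44 s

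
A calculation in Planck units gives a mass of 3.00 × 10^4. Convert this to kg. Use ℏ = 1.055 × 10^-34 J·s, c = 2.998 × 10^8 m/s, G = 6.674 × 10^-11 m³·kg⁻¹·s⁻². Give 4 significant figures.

One Planck mass: m_P = √(ℏc/G) = 2.177 × 10^-8 kg.
3.00 × 10^4 × 2.177 × 10^-8 kg = 6.531 × 10^-4 kg

6.531 × 10^-4 kg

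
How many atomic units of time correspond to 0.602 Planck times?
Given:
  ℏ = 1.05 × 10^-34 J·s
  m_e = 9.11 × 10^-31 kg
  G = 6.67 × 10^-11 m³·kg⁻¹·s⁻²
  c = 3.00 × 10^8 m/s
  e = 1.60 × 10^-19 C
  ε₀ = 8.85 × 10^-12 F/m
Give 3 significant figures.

1.35 × 10^-27

Planck time: t_P = √(ℏG/c⁵) = 5.37 × 10^-44 s
atomic unit of time: τ_au = (4πε₀)²ℏ³/(m_e e⁴) = 2.40 × 10^-17 s
0.602 × 5.37 × 10^-44 / 2.40 × 10^-17 = 1.35 × 10^-27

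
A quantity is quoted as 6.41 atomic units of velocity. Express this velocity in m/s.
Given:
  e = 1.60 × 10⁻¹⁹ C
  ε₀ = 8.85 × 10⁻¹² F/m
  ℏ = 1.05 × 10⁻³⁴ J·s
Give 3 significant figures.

1.41 × 10⁷ m/s

One atomic unit of velocity: v_au = e²/(4πε₀ℏ) = 2.19 × 10⁶ m/s.
6.41 × 2.19 × 10⁶ m/s = 1.41 × 10⁷ m/s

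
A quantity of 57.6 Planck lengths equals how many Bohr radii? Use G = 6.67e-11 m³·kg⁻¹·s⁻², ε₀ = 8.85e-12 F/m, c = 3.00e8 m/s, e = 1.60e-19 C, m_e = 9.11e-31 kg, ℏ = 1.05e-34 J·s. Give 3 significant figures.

Planck length: ℓ_P = √(ℏG/c³) = 1.61e-35 m
Bohr radius: a₀ = 4πε₀ℏ²/(m_e e²) = 5.26e-11 m
57.6 × 1.61e-35 / 5.26e-11 = 1.76e-23

1.76e-23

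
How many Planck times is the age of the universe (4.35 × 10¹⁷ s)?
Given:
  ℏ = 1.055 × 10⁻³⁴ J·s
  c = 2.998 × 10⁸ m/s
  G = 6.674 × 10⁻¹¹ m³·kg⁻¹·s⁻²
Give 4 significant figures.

8.068 × 10⁶⁰

Planck time: t_P = √(ℏG/c⁵) = 5.392 × 10⁻⁴⁴ s.
4.35 × 10¹⁷ / 5.392 × 10⁻⁴⁴ = 8.068 × 10⁶⁰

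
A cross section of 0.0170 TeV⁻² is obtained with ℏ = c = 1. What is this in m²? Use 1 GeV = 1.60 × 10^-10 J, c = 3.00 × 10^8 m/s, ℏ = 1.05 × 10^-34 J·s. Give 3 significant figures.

Area is [L]² = [E]⁻²·(ℏc)²; restore (ℏc)².
1 GeV⁻² → (ℏc)² × (1 GeV in J)⁻² = 3.88 × 10^-32 m².
Convert the energy scale: 0.0170 TeV⁻² = 1.70 × 10^-8 GeV⁻².
Result: 1.70 × 10^-8 × 3.88 × 10^-32 = 6.59 × 10^-40 m².

6.59 × 10^-40 m²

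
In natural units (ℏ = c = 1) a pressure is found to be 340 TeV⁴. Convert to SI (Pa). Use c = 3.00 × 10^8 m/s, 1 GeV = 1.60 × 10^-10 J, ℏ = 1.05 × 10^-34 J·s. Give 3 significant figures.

Pressure is [E]/[L]³ = [E]⁴/(ℏc)³.
1 GeV⁴ → 1/(ℏc)³ × (1 GeV in J)⁴ = 2.10 × 10^37 Pa.
Convert the energy scale: 340 TeV⁴ = 3.40 × 10^14 GeV⁴.
Result: 3.40 × 10^14 × 2.10 × 10^37 = 7.13 × 10^51 Pa.

7.13 × 10^51 Pa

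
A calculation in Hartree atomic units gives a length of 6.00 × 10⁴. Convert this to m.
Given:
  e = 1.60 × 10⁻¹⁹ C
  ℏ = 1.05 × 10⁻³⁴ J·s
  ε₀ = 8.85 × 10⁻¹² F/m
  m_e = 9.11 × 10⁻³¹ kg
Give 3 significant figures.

One Bohr radius: a₀ = 4πε₀ℏ²/(m_e e²) = 5.26 × 10⁻¹¹ m.
6.00 × 10⁴ × 5.26 × 10⁻¹¹ m = 3.15 × 10⁻⁶ m

3.15 × 10⁻⁶ m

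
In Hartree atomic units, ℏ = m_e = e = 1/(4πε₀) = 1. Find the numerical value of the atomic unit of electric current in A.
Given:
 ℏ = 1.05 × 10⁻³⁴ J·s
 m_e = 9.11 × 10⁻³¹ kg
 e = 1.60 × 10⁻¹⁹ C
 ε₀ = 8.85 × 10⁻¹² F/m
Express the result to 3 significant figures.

6.67 × 10⁻³ A

From ℏ = m_e = e = 1/(4πε₀) = 1 the current scale is I_au = e E_h/ℏ = m_e e⁵/((4πε₀)²ℏ³).
E_h = 4.38 × 10⁻¹⁸ J
e·E_h/ℏ = 6.67 × 10⁻³ A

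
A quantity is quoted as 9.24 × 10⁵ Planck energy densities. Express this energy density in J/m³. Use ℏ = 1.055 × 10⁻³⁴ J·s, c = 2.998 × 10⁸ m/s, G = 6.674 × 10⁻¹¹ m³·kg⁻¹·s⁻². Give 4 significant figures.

4.280 × 10¹¹⁹ J/m³

One Planck energy density: u_P = c⁷/(ℏG²) = 4.632 × 10¹¹³ J/m³.
9.24 × 10⁵ × 4.632 × 10¹¹³ J/m³ = 4.280 × 10¹¹⁹ J/m³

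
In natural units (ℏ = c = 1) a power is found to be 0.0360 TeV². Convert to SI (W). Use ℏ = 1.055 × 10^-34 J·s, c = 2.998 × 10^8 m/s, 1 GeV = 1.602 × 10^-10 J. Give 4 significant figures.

8.757 × 10^18 W

Power is [E]/[T] = [E]²/ℏ.
1 GeV² → 1/ℏ × (1 GeV in J)² = 2.433 × 10^14 W.
Convert the energy scale: 0.0360 TeV² = 3.60 × 10^4 GeV².
Result: 3.60 × 10^4 × 2.433 × 10^14 = 8.757 × 10^18 W.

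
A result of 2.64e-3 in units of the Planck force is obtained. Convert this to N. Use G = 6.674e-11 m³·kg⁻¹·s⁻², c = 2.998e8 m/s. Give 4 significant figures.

One Planck force: F_P = c⁴/G = 1.210e44 N.
2.64e-3 × 1.210e44 N = 3.196e41 N

3.196e41 N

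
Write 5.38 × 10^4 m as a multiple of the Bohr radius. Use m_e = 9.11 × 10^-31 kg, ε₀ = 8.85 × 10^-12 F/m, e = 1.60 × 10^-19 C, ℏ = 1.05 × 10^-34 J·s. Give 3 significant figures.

1.02 × 10^15

Bohr radius: a₀ = 4πε₀ℏ²/(m_e e²) = 5.26 × 10^-11 m.
5.38 × 10^4 / 5.26 × 10^-11 = 1.02 × 10^15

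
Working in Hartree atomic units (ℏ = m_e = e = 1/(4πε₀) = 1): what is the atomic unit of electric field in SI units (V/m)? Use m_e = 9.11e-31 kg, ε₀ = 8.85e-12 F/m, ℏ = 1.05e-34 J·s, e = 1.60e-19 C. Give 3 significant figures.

Dimensional analysis gives E_au = E_h/(e a₀) = m_e²e⁵/((4πε₀)³ℏ⁴).
E_h = 4.38e-18 J
a₀ = 5.26e-11 m
E_h/(e·a₀) = 5.20e11 V/m

5.20e11 V/m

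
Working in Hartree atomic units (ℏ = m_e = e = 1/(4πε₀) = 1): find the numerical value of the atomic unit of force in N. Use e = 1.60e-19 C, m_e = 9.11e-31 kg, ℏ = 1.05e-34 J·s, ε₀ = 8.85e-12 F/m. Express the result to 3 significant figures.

8.33e-8 N

Dimensional analysis gives F_au = E_h/a₀ = m_e²e⁶/((4πε₀)³ℏ⁴).
E_h = 4.38e-18 J
a₀ = 5.26e-11 m
E_h/a₀ = 8.33e-8 N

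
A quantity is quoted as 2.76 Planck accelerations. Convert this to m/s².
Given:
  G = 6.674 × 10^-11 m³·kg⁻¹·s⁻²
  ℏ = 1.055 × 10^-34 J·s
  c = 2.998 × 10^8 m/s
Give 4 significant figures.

One Planck acceleration: a_P = √(c⁷/(ℏG)) = 5.560 × 10^51 m/s².
2.76 × 5.560 × 10^51 m/s² = 1.535 × 10^52 m/s²

1.535 × 10^52 m/s²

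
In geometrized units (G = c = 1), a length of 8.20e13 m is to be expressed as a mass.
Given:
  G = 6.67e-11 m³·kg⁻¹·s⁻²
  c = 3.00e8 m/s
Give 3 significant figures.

1.11e41 kg

Length → mass via c²/G.
8.20e13 m × (c²/G) = 1.11e41 kg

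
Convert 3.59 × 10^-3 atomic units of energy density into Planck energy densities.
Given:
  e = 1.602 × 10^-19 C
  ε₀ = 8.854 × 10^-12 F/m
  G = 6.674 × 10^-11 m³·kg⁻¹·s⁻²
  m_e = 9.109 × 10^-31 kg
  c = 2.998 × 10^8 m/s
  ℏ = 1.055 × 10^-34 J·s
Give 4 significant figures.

atomic unit of energy density: u_au = E_h/a₀³ = m_e⁴e¹⁰/((4πε₀)⁵ℏ⁸) = 2.929 × 10^13 J/m³
Planck energy density: u_P = c⁷/(ℏG²) = 4.632 × 10^113 J/m³
3.59 × 10^-3 × 2.929 × 10^13 / 4.632 × 10^113 = 2.270 × 10^-103

2.270 × 10^-103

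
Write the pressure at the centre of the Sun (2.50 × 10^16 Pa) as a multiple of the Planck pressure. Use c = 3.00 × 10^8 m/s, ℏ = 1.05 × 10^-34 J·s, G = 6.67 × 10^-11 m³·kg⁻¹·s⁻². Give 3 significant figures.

Planck pressure: p_P = c⁷/(ℏG²) = 4.68 × 10^113 Pa.
2.50 × 10^16 / 4.68 × 10^113 = 5.34 × 10^-98

5.34 × 10^-98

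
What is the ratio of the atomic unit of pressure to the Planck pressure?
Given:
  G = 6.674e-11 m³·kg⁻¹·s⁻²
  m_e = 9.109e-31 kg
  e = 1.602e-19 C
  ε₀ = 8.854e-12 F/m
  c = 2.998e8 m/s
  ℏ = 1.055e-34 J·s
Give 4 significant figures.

6.323e-101

atomic unit of pressure: P_au = E_h/a₀³ = m_e⁴e¹⁰/((4πε₀)⁵ℏ⁸) = 2.929e13 Pa
Planck pressure: p_P = c⁷/(ℏG²) = 4.632e113 Pa
ratio = 2.929e13 / 4.632e113 = 6.323e-101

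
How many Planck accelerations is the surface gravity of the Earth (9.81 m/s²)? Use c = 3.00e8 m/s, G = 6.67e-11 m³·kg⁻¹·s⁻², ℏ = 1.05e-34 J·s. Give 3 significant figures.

Planck acceleration: a_P = √(c⁷/(ℏG)) = 5.59e51 m/s².
9.81 / 5.59e51 = 1.76e-51

1.76e-51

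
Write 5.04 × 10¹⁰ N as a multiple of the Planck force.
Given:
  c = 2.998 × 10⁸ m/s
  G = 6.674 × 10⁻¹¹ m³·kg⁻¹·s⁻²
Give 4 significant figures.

Planck force: F_P = c⁴/G = 1.210 × 10⁴⁴ N.
5.04 × 10¹⁰ / 1.210 × 10⁴⁴ = 4.164 × 10⁻³⁴

4.164 × 10⁻³⁴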